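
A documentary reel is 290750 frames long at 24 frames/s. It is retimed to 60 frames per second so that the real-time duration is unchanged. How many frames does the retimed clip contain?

726875 frames

Target frames = source frames × (target rate / source rate) = 290750 × (60)/(24) = 290750 × 5/2 = 726875.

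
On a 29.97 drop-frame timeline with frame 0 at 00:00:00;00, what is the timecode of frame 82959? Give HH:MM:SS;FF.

Ten DF minutes hold 17982 frames, so frame 82959 lies in block 4 (frames 71928–89909) with 11031 frames into that block.
The block's first minute is 1800 frames and the rest 1798 each; 11031 frames reaches minute 6, so 4 × 18 + 6 × 2 = 84 labels have been skipped so far.
Adding those back, label number 82959 + 84 = 83043 at 30 labels/s is 2768 s + 3 f = 0 h 46 min 8 s frame 3, i.e. 00:46:08;03.

00:46:08;03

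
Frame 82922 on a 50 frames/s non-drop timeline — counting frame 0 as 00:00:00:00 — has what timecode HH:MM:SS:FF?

82922 ÷ 50 = 1658 full seconds, remainder 22 frames.
1658 s = 0 h 27 min 38 s.
Timecode: 00:27:38:22.

00:27:38:22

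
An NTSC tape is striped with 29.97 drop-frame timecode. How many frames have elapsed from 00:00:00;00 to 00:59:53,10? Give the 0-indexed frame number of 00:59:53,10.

107692

Complete 10-minute blocks: 5, each 17982 frames → 89910.
Remaining 9 whole minutes in the current block: 1800 + 8 × 1798 = 16184 frames.
Within the current minute: 53 × 30 + 10 − 2 = 1598 (labels ;00/;01 skipped at this minute). Total = 89910 + 16184 + 1598 = 107692.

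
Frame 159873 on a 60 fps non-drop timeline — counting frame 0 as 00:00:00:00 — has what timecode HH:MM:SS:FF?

00:44:24:33

159873 ÷ 60 = 2664 full seconds, remainder 33 frames.
2664 s = 0 h 44 min 24 s.
Timecode: 00:44:24:33.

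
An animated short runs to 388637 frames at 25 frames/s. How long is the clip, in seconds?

15545.48 seconds

Running time = 388637 / (25) = 15545.48 s.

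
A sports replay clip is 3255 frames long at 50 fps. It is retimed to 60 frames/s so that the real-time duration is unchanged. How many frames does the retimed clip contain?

3906 frames

Target frames = source frames × (target rate / source rate) = 3255 × (60)/(50) = 3255 × 6/5 = 3906.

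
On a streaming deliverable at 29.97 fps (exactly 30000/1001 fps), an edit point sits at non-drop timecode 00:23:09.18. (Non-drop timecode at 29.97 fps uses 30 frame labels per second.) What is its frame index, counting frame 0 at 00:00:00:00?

frame 41688

Total seconds to the label: (0 × 3600 + 23 × 60 + 9) = 1389.
Frame index = 1389 × 30 + 18 = 41688.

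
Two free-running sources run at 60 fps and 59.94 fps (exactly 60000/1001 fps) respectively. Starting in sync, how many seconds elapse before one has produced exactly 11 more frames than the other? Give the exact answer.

11011/60 seconds

The gap grows by |60000/1001 − 60| = 60/1001 frames per second.
Time for a 11-frame gap: 11 ÷ (60/1001) = 11011/60 s.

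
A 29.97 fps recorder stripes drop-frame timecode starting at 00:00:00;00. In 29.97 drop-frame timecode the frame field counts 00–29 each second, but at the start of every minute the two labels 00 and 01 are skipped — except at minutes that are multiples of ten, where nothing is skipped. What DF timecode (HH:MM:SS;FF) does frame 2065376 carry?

Each 10-minute DF block holds 10 × 60 × 30 − 9 × 2 = 17982 frames. 2065376 ÷ 17982 → 114 full blocks, remainder 15428.
Within the partial block the first minute is 1800 frames and each further minute 1798, so 8 further minute boundaries passed. Total skipped labels = 18 × 114 + 2 × 8 = 2068.
Non-drop label index = 2065376 + 2068 = 2067444; at 30 labels/s that is 19:08:34:24, i.e. DF 19:08:34;24.

19:08:34;24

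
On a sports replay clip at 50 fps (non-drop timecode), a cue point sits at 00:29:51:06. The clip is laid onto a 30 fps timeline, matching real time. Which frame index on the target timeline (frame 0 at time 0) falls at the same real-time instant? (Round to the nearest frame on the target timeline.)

frame 53734

Source frame index: (0×3600 + 29×60 + 51) × 50 + 6 = 89556.
Real time: 89556 / (50) = 44778/25 s.
Target frame: (44778/25) × (30) = 268668/5 ≈ 53733.600 → 53734.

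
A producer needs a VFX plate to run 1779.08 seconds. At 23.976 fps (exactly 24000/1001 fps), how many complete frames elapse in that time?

42655 frames

Frames = 1779.08 × 24000/1001 = 42697920/1001 ≈ 42655.2647.
Complete frames: 42655.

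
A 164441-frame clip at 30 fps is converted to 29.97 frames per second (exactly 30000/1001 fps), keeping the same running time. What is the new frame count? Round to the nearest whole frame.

164277 frames

Frames at target rate = 164441 × (30000/1001) / (30) = 164441000/1001 ≈ 164276.723.
Nearest whole frame: 164277.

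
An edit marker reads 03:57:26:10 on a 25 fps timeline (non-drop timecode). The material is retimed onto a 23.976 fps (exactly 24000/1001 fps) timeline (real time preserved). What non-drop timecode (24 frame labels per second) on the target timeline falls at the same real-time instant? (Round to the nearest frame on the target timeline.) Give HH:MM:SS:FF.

03:57:12:04

Source frame index: (3×3600 + 57×60 + 26) × 25 + 10 = 356160.
Real time: 356160 / (25) = 71232/5 s.
Target frame: (71232/5) × (24000/1001) = 48844800/143 ≈ 341572.028 → 341572.
At 24 labels/s: frame 341572 → 03:57:12:04.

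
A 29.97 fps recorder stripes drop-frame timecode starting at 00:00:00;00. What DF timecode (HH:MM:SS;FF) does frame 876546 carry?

Each 10-minute DF block holds 10 × 60 × 30 − 9 × 2 = 17982 frames. 876546 ÷ 17982 → 48 full blocks, remainder 13410.
Within the partial block the first minute is 1800 frames and each further minute 1798, so 7 further minute boundaries passed. Total skipped labels = 18 × 48 + 2 × 7 = 878.
Non-drop label index = 876546 + 878 = 877424; at 30 labels/s that is 08:07:27:14, i.e. DF 08:07:27;14.

08:07:27;14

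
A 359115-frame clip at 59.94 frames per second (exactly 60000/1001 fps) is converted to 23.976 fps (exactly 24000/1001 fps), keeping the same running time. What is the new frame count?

Target frames = source frames × (target rate / source rate) = 359115 × (24000/1001)/(60000/1001) = 359115 × 2/5 = 143646.

143646 frames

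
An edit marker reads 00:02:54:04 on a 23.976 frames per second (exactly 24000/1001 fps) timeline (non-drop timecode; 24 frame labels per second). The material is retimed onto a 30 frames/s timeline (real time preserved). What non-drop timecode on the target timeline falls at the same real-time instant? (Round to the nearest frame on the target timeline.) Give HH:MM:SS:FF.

Source frame index: (0×3600 + 2×60 + 54) × 24 + 4 = 4180.
Real time: 4180 / (24000/1001) = 209209/1200 s.
Target frame: (209209/1200) × (30) = 209209/40 ≈ 5230.225 → 5230.
At 30 labels/s: frame 5230 → 00:02:54:10.

00:02:54:10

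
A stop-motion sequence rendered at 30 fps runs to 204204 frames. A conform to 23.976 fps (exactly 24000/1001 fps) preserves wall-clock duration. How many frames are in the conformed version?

Target frames = source frames × (target rate / source rate) = 204204 × (24000/1001)/(30) = 204204 × 800/1001 = 163200.

163200 frames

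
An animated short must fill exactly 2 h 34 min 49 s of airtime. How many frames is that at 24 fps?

2 h 34 min 49 s = 9289 s.
Frames = 9289 × 24 = 222936.

222936 frames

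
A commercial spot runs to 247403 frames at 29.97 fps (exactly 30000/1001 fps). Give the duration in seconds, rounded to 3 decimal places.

Running time = 247403 × 1001/30000 = 247650403/30000 s ≈ 8255.013 s.

8255.013 seconds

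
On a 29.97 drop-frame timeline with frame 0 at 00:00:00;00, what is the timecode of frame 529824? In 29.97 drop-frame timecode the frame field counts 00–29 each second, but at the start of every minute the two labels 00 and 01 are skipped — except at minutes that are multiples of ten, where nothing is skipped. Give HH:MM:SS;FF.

04:54:38;14

Each 10-minute DF block holds 10 × 60 × 30 − 9 × 2 = 17982 frames. 529824 ÷ 17982 → 29 full blocks, remainder 8346.
Within the partial block the first minute is 1800 frames and each further minute 1798, so 4 further minute boundaries passed. Total skipped labels = 18 × 29 + 2 × 4 = 530.
Non-drop label index = 529824 + 530 = 530354; at 30 labels/s that is 04:54:38:14, i.e. DF 04:54:38;14.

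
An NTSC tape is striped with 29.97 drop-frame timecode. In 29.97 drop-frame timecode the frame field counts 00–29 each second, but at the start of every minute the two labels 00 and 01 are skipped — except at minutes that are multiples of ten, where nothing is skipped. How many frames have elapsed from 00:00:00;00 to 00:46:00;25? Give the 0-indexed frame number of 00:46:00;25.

82741

As if non-drop at 30 labels/s: (0 × 3600 + 46 × 60 + 0) × 30 + 25 = 82825.
Minute boundaries passed: 46; those not divisible by 10: 46 − 4 = 42; dropped labels = 2 × 42 = 84.
Actual frame index = 82825 − 84 = 82741.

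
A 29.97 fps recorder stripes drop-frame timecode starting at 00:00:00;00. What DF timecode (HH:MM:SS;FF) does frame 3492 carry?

00:01:56;14

Ten DF minutes hold 17982 frames, so frame 3492 lies in block 0 (frames 0–17981) with 3492 frames into that block.
The block's first minute is 1800 frames and the rest 1798 each; 3492 frames reaches minute 1, so 0 × 18 + 1 × 2 = 2 labels have been skipped so far.
Adding those back, label number 3492 + 2 = 3494 at 30 labels/s is 116 s + 14 f = 0 h 1 min 56 s frame 14, i.e. 00:01:56;14.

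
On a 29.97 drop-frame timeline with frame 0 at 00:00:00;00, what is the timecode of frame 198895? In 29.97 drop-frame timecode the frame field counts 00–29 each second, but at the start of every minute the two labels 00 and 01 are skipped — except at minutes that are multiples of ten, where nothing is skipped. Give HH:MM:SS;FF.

01:50:36;13

Each 10-minute DF block holds 10 × 60 × 30 − 9 × 2 = 17982 frames. 198895 ÷ 17982 → 11 full blocks, remainder 1093.
Within the partial block the first minute is 1800 frames and each further minute 1798, so 0 further minute boundaries passed. Total skipped labels = 18 × 11 + 2 × 0 = 198.
Non-drop label index = 198895 + 198 = 199093; at 30 labels/s that is 01:50:36:13, i.e. DF 01:50:36;13.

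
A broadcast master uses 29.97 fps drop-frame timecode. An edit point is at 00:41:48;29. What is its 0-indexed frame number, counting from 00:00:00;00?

75195

As if non-drop at 30 labels/s: (0 × 3600 + 41 × 60 + 48) × 30 + 29 = 75269.
Minute boundaries passed: 41; those not divisible by 10: 41 − 4 = 37; dropped labels = 2 × 37 = 74.
Actual frame index = 75269 − 74 = 75195.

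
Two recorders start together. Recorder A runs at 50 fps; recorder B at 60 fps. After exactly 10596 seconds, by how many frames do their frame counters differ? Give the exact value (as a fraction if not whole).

A emits 50 × 10596 = 529800 frames; B emits 60 × 10596 = 635760.
Difference = 105960 frames; B is ahead of A.

105960 frames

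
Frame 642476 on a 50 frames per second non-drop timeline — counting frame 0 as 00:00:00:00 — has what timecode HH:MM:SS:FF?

642476 ÷ 50 = 12849 full seconds, remainder 26 frames.
12849 s = 3 h 34 min 9 s.
Timecode: 03:34:09:26.

03:34:09:26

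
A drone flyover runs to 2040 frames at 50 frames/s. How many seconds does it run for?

Running time = 2040 / (50) = 40.8 s.

40.8 seconds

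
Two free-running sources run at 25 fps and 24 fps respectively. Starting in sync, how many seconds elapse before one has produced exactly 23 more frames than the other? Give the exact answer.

23 seconds

The gap grows by |24 − 25| = 1 frame per second.
Time for a 23-frame gap: 23 ÷ (1) = 23 s.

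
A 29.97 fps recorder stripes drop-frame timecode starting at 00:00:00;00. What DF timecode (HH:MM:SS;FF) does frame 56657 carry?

00:31:30;13

Ten DF minutes hold 17982 frames, so frame 56657 lies in block 3 (frames 53946–71927) with 2711 frames into that block.
The block's first minute is 1800 frames and the rest 1798 each; 2711 frames reaches minute 1, so 3 × 18 + 1 × 2 = 56 labels have been skipped so far.
Adding those back, label number 56657 + 56 = 56713 at 30 labels/s is 1890 s + 13 f = 0 h 31 min 30 s frame 13, i.e. 00:31:30;13.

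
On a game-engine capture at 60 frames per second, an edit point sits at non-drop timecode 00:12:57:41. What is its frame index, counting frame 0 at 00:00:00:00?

46661

Total seconds to the label: (0 × 3600 + 12 × 60 + 57) = 777.
Frame index = 777 × 60 + 41 = 46661.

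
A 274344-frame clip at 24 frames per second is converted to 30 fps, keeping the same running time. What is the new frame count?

342930 frames

Target frames = source frames × (target rate / source rate) = 274344 × (30)/(24) = 274344 × 5/4 = 342930.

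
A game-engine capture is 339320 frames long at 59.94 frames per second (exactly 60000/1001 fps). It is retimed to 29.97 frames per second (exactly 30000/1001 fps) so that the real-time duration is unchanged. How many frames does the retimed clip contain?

169660 frames

Target frames = source frames × (target rate / source rate) = 339320 × (30000/1001)/(60000/1001) = 339320 × 1/2 = 169660.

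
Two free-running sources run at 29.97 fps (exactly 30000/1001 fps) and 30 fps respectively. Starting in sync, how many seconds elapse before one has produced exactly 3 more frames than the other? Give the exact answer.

The gap grows by |30 − 30000/1001| = 30/1001 frames per second.
Time for a 3-frame gap: 3 ÷ (30/1001) = 100.1 s.

100.1 seconds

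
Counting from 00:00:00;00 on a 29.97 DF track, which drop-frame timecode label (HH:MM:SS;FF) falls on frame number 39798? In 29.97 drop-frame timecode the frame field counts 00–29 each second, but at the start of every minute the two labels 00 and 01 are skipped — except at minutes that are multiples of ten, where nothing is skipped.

Ten DF minutes hold 17982 frames, so frame 39798 lies in block 2 (frames 35964–53945) with 3834 frames into that block.
The block's first minute is 1800 frames and the rest 1798 each; 3834 frames reaches minute 2, so 2 × 18 + 2 × 2 = 40 labels have been skipped so far.
Adding those back, label number 39798 + 40 = 39838 at 30 labels/s is 1327 s + 28 f = 0 h 22 min 7 s frame 28, i.e. 00:22:07;28.

00:22:07;28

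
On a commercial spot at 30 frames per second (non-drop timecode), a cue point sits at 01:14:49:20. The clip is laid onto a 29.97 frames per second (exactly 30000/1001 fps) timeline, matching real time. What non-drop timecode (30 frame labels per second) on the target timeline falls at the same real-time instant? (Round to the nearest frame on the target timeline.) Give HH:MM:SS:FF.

Source frame index: (1×3600 + 14×60 + 49) × 30 + 20 = 134690.
Real time: 134690 / (30) = 13469/3 s.
Target frame: (13469/3) × (30000/1001) = 134690000/1001 ≈ 134555.445 → 134555.
At 30 labels/s: frame 134555 → 01:14:45:05.

01:14:45:05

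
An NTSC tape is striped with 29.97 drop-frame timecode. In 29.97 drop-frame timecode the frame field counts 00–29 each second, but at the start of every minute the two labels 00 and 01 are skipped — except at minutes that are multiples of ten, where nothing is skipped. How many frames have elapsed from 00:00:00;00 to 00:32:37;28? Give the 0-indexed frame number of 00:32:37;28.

Complete 10-minute blocks: 3, each 17982 frames → 53946.
Remaining 2 whole minutes in the current block: 1800 + 1 × 1798 = 3598 frames.
Within the current minute: 37 × 30 + 28 − 2 = 1136 (labels ;00/;01 skipped at this minute). Total = 53946 + 3598 + 1136 = 58680.

58680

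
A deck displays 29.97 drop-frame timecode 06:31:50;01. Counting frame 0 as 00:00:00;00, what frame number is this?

704597

Complete 10-minute blocks: 39, each 17982 frames → 701298.
Remaining 1 whole minute in the current block: 1800 + 0 × 1798 = 1800 frames.
Within the current minute: 50 × 30 + 1 − 2 = 1499 (labels ;00/;01 skipped at this minute). Total = 701298 + 1800 + 1499 = 704597.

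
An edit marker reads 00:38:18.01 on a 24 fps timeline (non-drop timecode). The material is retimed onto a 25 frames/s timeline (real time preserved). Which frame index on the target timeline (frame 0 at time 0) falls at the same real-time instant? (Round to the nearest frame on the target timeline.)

frame 57451

Source frame index: (0×3600 + 38×60 + 18) × 24 + 1 = 55153.
Real time: 55153 / (24) = 55153/24 s.
Target frame: (55153/24) × (25) = 1378825/24 ≈ 57451.042 → 57451.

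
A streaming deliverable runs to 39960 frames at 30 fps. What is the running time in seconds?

1332 seconds

Running time = 39960 / (30) = 1332 s.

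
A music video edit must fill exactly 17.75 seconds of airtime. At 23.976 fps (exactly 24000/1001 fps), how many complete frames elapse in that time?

425 frames

Frames = 17.75 × 24000/1001 = 426000/1001 ≈ 425.5744.
Complete frames: 425.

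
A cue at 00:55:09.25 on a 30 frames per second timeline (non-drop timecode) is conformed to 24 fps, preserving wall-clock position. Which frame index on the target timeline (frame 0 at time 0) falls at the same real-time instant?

frame 79436

Source frame index: (0×3600 + 55×60 + 9) × 30 + 25 = 99295.
Real time: 99295 / (30) = 19859/6 s.
Target frame: (19859/6) × (24) = 79436.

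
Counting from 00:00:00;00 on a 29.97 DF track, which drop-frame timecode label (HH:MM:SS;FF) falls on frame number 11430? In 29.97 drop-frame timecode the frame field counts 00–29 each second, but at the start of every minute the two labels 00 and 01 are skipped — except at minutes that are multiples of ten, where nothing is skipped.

Ten DF minutes hold 17982 frames, so frame 11430 lies in block 0 (frames 0–17981) with 11430 frames into that block.
The block's first minute is 1800 frames and the rest 1798 each; 11430 frames reaches minute 6, so 0 × 18 + 6 × 2 = 12 labels have been skipped so far.
Adding those back, label number 11430 + 12 = 11442 at 30 labels/s is 381 s + 12 f = 0 h 6 min 21 s frame 12, i.e. 00:06:21;12.

00:06:21;12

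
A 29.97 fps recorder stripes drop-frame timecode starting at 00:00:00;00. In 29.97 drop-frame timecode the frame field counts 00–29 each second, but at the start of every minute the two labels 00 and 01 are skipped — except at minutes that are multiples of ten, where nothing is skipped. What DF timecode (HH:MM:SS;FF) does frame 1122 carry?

Each 10-minute DF block holds 10 × 60 × 30 − 9 × 2 = 17982 frames. 1122 ÷ 17982 → 0 full blocks, remainder 1122.
Within the partial block the first minute is 1800 frames and each further minute 1798, so 0 further minute boundaries passed. Total skipped labels = 18 × 0 + 2 × 0 = 0.
Non-drop label index = 1122 + 0 = 1122; at 30 labels/s that is 00:00:37:12, i.e. DF 00:00:37;12.

00:00:37;12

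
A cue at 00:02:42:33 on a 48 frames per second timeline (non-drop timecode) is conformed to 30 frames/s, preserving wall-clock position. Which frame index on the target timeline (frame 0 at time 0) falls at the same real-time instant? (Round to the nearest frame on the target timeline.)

frame 4881

Source frame index: (0×3600 + 2×60 + 42) × 48 + 33 = 7809.
Real time: 7809 / (48) = 2603/16 s.
Target frame: (2603/16) × (30) = 39045/8 ≈ 4880.625 → 4881.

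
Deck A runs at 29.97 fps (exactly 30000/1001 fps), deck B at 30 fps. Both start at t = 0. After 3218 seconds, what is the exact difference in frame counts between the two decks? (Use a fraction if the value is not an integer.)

A emits 30000/1001 × 3218 = 96540000/1001 frames; B emits 30 × 3218 = 96540.
Difference = 96540/1001 frames (≈ 96.4436); B is ahead of A.

96540/1001 frames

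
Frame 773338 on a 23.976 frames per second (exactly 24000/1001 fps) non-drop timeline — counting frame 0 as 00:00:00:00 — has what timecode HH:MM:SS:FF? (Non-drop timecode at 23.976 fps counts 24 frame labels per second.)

08:57:02:10

773338 ÷ 24 = 32222 full seconds, remainder 10 frames.
32222 s = 8 h 57 min 2 s.
Timecode: 08:57:02:10.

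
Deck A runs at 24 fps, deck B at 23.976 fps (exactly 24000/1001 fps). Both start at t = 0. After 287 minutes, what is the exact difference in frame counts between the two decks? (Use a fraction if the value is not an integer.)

287 min = 17220 s.
A emits 24 × 17220 = 413280 frames; B emits 24000/1001 × 17220 = 59040000/143.
Difference = 59040/143 frames (≈ 412.8671); B is behind A.

59040/143 frames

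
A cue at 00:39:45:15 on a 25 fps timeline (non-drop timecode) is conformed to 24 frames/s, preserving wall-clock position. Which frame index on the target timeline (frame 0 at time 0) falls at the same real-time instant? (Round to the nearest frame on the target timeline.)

Source frame index: (0×3600 + 39×60 + 45) × 25 + 15 = 59640.
Real time: 59640 / (25) = 11928/5 s.
Target frame: (11928/5) × (24) = 286272/5 ≈ 57254.400 → 57254.

frame 57254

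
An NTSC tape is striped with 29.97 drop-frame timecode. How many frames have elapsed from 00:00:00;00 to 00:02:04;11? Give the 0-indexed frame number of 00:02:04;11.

Complete 10-minute blocks: 0, each 17982 frames → 0.
Remaining 2 whole minutes in the current block: 1800 + 1 × 1798 = 3598 frames.
Within the current minute: 4 × 30 + 11 − 2 = 129 (labels ;00/;01 skipped at this minute). Total = 0 + 3598 + 129 = 3727.

3727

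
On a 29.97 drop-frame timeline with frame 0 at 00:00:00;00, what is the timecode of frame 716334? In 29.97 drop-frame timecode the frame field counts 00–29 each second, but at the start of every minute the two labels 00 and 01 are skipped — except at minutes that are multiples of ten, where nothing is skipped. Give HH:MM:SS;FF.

06:38:21;22

Ten DF minutes hold 17982 frames, so frame 716334 lies in block 39 (frames 701298–719279) with 15036 frames into that block.
The block's first minute is 1800 frames and the rest 1798 each; 15036 frames reaches minute 8, so 39 × 18 + 8 × 2 = 718 labels have been skipped so far.
Adding those back, label number 716334 + 718 = 717052 at 30 labels/s is 23901 s + 22 f = 6 h 38 min 21 s frame 22, i.e. 06:38:21;22.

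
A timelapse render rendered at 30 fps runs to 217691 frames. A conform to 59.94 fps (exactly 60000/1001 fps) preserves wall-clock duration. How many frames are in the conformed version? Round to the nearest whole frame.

434947 frames

Frames at target rate = 217691 × (60000/1001) / (30) = 435382000/1001 ≈ 434947.053.
Nearest whole frame: 434947.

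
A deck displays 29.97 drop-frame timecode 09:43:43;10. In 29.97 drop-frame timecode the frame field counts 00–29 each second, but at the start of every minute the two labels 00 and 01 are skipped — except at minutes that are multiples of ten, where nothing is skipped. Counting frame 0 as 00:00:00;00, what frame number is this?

Complete 10-minute blocks: 58, each 17982 frames → 1042956.
Remaining 3 whole minutes in the current block: 1800 + 2 × 1798 = 5396 frames.
Within the current minute: 43 × 30 + 10 − 2 = 1298 (labels ;00/;01 skipped at this minute). Total = 1042956 + 5396 + 1298 = 1049650.

1049650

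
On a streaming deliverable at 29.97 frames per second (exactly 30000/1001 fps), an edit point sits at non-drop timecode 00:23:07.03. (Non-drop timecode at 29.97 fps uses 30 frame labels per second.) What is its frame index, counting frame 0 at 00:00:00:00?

frame 41613

Total seconds to the label: (0 × 3600 + 23 × 60 + 7) = 1387.
Frame index = 1387 × 30 + 3 = 41613.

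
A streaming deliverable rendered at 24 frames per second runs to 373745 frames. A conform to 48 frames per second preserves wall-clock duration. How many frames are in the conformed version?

Target frames = source frames × (target rate / source rate) = 373745 × (48)/(24) = 373745 × 2 = 747490.

747490 frames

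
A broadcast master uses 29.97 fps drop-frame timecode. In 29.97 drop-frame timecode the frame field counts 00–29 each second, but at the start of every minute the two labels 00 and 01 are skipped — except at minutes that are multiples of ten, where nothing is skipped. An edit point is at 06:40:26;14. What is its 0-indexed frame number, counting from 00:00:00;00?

720074

Complete 10-minute blocks: 40, each 17982 frames → 719280.
Remaining 0 whole minutes in the current block: 0 frames.
Within the current minute: 26 × 30 + 14 = 794. Total = 719280 + 0 + 794 = 720074.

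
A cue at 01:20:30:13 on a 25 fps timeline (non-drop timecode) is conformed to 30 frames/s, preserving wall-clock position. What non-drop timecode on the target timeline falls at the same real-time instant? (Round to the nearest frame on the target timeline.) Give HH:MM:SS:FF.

01:20:30:16

Source frame index: (1×3600 + 20×60 + 30) × 25 + 13 = 120763.
Real time: 120763 / (25) = 120763/25 s.
Target frame: (120763/25) × (30) = 724578/5 ≈ 144915.600 → 144916.
At 30 labels/s: frame 144916 → 01:20:30:16.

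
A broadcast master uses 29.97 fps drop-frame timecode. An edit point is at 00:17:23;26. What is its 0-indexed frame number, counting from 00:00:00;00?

Complete 10-minute blocks: 1, each 17982 frames → 17982.
Remaining 7 whole minutes in the current block: 1800 + 6 × 1798 = 12588 frames.
Within the current minute: 23 × 30 + 26 − 2 = 714 (labels ;00/;01 skipped at this minute). Total = 17982 + 12588 + 714 = 31284.

31284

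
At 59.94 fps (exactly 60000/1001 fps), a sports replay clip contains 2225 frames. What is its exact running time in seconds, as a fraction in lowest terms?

Running time = 2225 ÷ (60000/1001) = 2225 × 1001/60000 = 89089/2400 s.

89089/2400 seconds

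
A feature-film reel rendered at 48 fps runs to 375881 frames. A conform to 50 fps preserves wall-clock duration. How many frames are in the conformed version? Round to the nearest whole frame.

Frames at target rate = 375881 × (50) / (48) = 9397025/24 ≈ 391542.708.
Nearest whole frame: 391543.

391543 frames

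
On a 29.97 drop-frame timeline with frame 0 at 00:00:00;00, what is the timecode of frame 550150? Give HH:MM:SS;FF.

05:05:56;20

Each 10-minute DF block holds 10 × 60 × 30 − 9 × 2 = 17982 frames. 550150 ÷ 17982 → 30 full blocks, remainder 10690.
Within the partial block the first minute is 1800 frames and each further minute 1798, so 5 further minute boundaries passed. Total skipped labels = 18 × 30 + 2 × 5 = 550.
Non-drop label index = 550150 + 550 = 550700; at 30 labels/s that is 05:05:56:20, i.e. DF 05:05:56;20.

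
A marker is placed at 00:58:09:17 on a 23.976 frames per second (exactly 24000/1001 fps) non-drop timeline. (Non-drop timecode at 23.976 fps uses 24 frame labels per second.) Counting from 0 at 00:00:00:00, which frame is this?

Total seconds to the label: (0 × 3600 + 58 × 60 + 9) = 3489.
Frame index = 3489 × 24 + 17 = 83753.

83753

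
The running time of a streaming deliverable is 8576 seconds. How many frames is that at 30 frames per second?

Frames = 8576 × 30 = 257280.

257280 frames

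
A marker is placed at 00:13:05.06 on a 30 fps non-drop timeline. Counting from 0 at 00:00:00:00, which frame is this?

23556

Total seconds to the label: (0 × 3600 + 13 × 60 + 5) = 785.
Frame index = 785 × 30 + 6 = 23556.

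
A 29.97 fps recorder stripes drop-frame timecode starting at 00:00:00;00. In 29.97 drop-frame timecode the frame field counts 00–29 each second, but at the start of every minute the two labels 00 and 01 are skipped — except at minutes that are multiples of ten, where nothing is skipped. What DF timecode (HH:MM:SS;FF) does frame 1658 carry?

00:00:55;08

Each 10-minute DF block holds 10 × 60 × 30 − 9 × 2 = 17982 frames. 1658 ÷ 17982 → 0 full blocks, remainder 1658.
Within the partial block the first minute is 1800 frames and each further minute 1798, so 0 further minute boundaries passed. Total skipped labels = 18 × 0 + 2 × 0 = 0.
Non-drop label index = 1658 + 0 = 1658; at 30 labels/s that is 00:00:55:08, i.e. DF 00:00:55;08.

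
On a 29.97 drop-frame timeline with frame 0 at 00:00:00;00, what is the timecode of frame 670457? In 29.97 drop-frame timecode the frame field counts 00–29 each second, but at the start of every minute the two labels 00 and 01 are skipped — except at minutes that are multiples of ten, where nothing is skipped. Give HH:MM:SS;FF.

06:12:50;27

Each 10-minute DF block holds 10 × 60 × 30 − 9 × 2 = 17982 frames. 670457 ÷ 17982 → 37 full blocks, remainder 5123.
Within the partial block the first minute is 1800 frames and each further minute 1798, so 2 further minute boundaries passed. Total skipped labels = 18 × 37 + 2 × 2 = 670.
Non-drop label index = 670457 + 670 = 671127; at 30 labels/s that is 06:12:50:27, i.e. DF 06:12:50;27.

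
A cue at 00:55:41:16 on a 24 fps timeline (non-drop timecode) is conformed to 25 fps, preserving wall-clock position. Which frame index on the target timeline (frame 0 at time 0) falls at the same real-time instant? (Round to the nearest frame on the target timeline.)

frame 83542

Source frame index: (0×3600 + 55×60 + 41) × 24 + 16 = 80200.
Real time: 80200 / (24) = 10025/3 s.
Target frame: (10025/3) × (25) = 250625/3 ≈ 83541.667 → 83542.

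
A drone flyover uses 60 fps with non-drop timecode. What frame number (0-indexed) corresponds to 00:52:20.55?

188455

Total seconds to the label: (0 × 3600 + 52 × 60 + 20) = 3140.
Frame index = 3140 × 60 + 55 = 188455.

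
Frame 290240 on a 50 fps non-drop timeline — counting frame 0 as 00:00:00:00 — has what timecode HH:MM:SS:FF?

290240 ÷ 50 = 5804 full seconds, remainder 40 frames.
5804 s = 1 h 36 min 44 s.
Timecode: 01:36:44:40.

01:36:44:40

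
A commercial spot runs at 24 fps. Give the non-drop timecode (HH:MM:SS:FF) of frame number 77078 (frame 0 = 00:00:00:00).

77078 ÷ 24 = 3211 full seconds, remainder 14 frames.
3211 s = 0 h 53 min 31 s.
Timecode: 00:53:31:14.

00:53:31:14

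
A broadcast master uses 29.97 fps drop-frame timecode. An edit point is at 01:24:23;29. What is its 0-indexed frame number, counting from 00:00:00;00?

151767

As if non-drop at 30 labels/s: (1 × 3600 + 24 × 60 + 23) × 30 + 29 = 151919.
Minute boundaries passed: 84; those not divisible by 10: 84 − 8 = 76; dropped labels = 2 × 76 = 152.
Actual frame index = 151919 − 152 = 151767.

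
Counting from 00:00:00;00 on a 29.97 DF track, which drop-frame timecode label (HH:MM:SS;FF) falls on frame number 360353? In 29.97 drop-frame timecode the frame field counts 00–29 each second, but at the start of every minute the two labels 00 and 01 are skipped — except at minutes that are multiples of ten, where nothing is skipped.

03:20:23;23

Ten DF minutes hold 17982 frames, so frame 360353 lies in block 20 (frames 359640–377621) with 713 frames into that block.
The block's first minute is 1800 frames and the rest 1798 each; 713 frames reaches minute 0, so 20 × 18 + 0 × 2 = 360 labels have been skipped so far.
Adding those back, label number 360353 + 360 = 360713 at 30 labels/s is 12023 s + 23 f = 3 h 20 min 23 s frame 23, i.e. 03:20:23;23.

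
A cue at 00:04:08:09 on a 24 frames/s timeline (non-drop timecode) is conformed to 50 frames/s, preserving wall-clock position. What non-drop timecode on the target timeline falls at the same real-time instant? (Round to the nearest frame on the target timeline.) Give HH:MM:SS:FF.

00:04:08:19

Source frame index: (0×3600 + 4×60 + 8) × 24 + 9 = 5961.
Real time: 5961 / (24) = 1987/8 s.
Target frame: (1987/8) × (50) = 49675/4 ≈ 12418.750 → 12419.
At 50 labels/s: frame 12419 → 00:04:08:19.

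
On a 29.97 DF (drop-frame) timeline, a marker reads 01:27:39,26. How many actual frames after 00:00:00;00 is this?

157638

Complete 10-minute blocks: 8, each 17982 frames → 143856.
Remaining 7 whole minutes in the current block: 1800 + 6 × 1798 = 12588 frames.
Within the current minute: 39 × 30 + 26 − 2 = 1194 (labels ;00/;01 skipped at this minute). Total = 143856 + 12588 + 1194 = 157638.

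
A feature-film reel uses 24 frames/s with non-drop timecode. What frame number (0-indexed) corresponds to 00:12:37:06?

Total seconds to the label: (0 × 3600 + 12 × 60 + 37) = 757.
Frame index = 757 × 24 + 6 = 18174.

18174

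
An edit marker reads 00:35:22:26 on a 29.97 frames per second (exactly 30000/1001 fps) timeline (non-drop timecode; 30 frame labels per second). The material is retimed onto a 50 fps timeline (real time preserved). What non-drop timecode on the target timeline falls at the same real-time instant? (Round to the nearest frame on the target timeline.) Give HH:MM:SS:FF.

00:35:24:49

Source frame index: (0×3600 + 35×60 + 22) × 30 + 26 = 63686.
Real time: 63686 / (30000/1001) = 31874843/15000 s.
Target frame: (31874843/15000) × (50) = 31874843/300 ≈ 106249.477 → 106249.
At 50 labels/s: frame 106249 → 00:35:24:49.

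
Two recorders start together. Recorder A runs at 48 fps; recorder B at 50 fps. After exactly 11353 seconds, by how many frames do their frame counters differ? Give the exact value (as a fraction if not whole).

22706 frames

A emits 48 × 11353 = 544944 frames; B emits 50 × 11353 = 567650.
Difference = 22706 frames; B is ahead of A.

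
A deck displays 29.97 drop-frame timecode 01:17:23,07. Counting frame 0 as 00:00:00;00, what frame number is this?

139157

Complete 10-minute blocks: 7, each 17982 frames → 125874.
Remaining 7 whole minutes in the current block: 1800 + 6 × 1798 = 12588 frames.
Within the current minute: 23 × 30 + 7 − 2 = 695 (labels ;00/;01 skipped at this minute). Total = 125874 + 12588 + 695 = 139157.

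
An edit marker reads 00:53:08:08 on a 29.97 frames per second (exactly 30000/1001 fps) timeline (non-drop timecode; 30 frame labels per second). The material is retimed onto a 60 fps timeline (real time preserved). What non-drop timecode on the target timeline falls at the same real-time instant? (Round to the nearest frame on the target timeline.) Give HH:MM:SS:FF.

Source frame index: (0×3600 + 53×60 + 8) × 30 + 8 = 95648.
Real time: 95648 / (30000/1001) = 5983978/1875 s.
Target frame: (5983978/1875) × (60) = 23935912/125 ≈ 191487.296 → 191487.
At 60 labels/s: frame 191487 → 00:53:11:27.

00:53:11:27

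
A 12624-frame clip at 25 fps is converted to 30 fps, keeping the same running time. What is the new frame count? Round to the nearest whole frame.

Frames at target rate = 12624 × (30) / (25) = 75744/5 ≈ 15148.800.
Nearest whole frame: 15149.

15149 frames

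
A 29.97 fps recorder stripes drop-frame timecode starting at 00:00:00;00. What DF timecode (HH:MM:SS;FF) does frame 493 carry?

00:00:16;13

Ten DF minutes hold 17982 frames, so frame 493 lies in block 0 (frames 0–17981) with 493 frames into that block.
The block's first minute is 1800 frames and the rest 1798 each; 493 frames reaches minute 0, so 0 × 18 + 0 × 2 = 0 labels have been skipped so far.
Adding those back, label number 493 + 0 = 493 at 30 labels/s is 16 s + 13 f = 0 h 0 min 16 s frame 13, i.e. 00:00:16;13.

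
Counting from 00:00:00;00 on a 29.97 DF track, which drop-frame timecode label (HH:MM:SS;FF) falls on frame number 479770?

04:26:48;10

Each 10-minute DF block holds 10 × 60 × 30 − 9 × 2 = 17982 frames. 479770 ÷ 17982 → 26 full blocks, remainder 12238.
Within the partial block the first minute is 1800 frames and each further minute 1798, so 6 further minute boundaries passed. Total skipped labels = 18 × 26 + 2 × 6 = 480.
Non-drop label index = 479770 + 480 = 480250; at 30 labels/s that is 04:26:48:10, i.e. DF 04:26:48;10.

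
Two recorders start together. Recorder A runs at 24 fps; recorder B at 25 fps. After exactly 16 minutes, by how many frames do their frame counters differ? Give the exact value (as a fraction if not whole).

960 frames

16 min = 960 s.
A emits 24 × 960 = 23040 frames; B emits 25 × 960 = 24000.
Difference = 960 frames; B is ahead of A.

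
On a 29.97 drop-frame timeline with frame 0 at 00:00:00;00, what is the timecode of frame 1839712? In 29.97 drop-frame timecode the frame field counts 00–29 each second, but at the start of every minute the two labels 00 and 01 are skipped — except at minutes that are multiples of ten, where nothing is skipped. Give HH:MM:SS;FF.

17:03:05;04

Ten DF minutes hold 17982 frames, so frame 1839712 lies in block 102 (frames 1834164–1852145) with 5548 frames into that block.
The block's first minute is 1800 frames and the rest 1798 each; 5548 frames reaches minute 3, so 102 × 18 + 3 × 2 = 1842 labels have been skipped so far.
Adding those back, label number 1839712 + 1842 = 1841554 at 30 labels/s is 61385 s + 4 f = 17 h 3 min 5 s frame 4, i.e. 17:03:05;04.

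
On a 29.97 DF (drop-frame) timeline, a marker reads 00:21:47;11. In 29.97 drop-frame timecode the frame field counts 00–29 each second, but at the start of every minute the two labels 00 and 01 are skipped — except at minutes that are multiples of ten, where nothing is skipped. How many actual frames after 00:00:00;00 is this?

As if non-drop at 30 labels/s: (0 × 3600 + 21 × 60 + 47) × 30 + 11 = 39221.
Minute boundaries passed: 21; those not divisible by 10: 21 − 2 = 19; dropped labels = 2 × 19 = 38.
Actual frame index = 39221 − 38 = 39183.

39183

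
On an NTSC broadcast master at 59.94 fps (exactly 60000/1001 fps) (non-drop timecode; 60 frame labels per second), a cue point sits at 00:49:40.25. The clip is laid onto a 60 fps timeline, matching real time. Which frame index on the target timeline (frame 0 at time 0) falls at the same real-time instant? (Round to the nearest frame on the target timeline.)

frame 179004

Source frame index: (0×3600 + 49×60 + 40) × 60 + 25 = 178825.
Real time: 178825 / (60000/1001) = 7160153/2400 s.
Target frame: (7160153/2400) × (60) = 7160153/40 ≈ 179003.825 → 179004.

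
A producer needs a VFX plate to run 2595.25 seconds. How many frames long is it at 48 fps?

124572 frames

Frames = 2595.25 × 48 = 124572.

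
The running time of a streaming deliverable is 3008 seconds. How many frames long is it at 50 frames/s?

150400 frames

Frames = 3008 × 50 = 150400.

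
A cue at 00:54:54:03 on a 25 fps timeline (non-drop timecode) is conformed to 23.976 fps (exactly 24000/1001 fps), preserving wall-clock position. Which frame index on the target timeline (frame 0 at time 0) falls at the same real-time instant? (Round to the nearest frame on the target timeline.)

frame 78980

Source frame index: (0×3600 + 54×60 + 54) × 25 + 3 = 82353.
Real time: 82353 / (25) = 82353/25 s.
Target frame: (82353/25) × (24000/1001) = 79058880/1001 ≈ 78979.900 → 78980.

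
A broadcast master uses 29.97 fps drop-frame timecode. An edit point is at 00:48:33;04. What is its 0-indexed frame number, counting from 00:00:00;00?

87306

As if non-drop at 30 labels/s: (0 × 3600 + 48 × 60 + 33) × 30 + 4 = 87394.
Minute boundaries passed: 48; those not divisible by 10: 48 − 4 = 44; dropped labels = 2 × 44 = 88.
Actual frame index = 87394 − 88 = 87306.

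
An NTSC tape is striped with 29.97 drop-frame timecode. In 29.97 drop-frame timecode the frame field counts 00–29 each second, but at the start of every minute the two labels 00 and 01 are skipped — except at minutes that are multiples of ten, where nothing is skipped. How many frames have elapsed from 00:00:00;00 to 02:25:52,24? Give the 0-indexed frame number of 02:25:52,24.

As if non-drop at 30 labels/s: (2 × 3600 + 25 × 60 + 52) × 30 + 24 = 262584.
Minute boundaries passed: 145; those not divisible by 10: 145 − 14 = 131; dropped labels = 2 × 131 = 262.
Actual frame index = 262584 − 262 = 262322.

262322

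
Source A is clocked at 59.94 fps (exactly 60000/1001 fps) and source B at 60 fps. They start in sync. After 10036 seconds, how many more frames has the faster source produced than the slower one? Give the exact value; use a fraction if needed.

46320/77 frames

A emits 60000/1001 × 10036 = 46320000/77 frames; B emits 60 × 10036 = 602160.
Difference = 46320/77 frames (≈ 601.5584); B is ahead of A.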